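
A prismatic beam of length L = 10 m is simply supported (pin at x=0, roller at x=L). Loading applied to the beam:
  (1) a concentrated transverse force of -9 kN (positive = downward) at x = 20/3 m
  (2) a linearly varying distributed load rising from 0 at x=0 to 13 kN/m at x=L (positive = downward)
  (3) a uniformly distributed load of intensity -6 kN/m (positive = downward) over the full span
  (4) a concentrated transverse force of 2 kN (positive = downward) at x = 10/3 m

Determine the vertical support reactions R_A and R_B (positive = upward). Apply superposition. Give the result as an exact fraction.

R_A = -10 kN, R_B = 8 kN

Load 1 — point force P=-9 kN at a=20/3 m (b=L-a=10/3):
  R_A = Pb/L = (-9)·(10/3)/10 = -3 kN
  R_B = Pa/L = (-9)·(20/3)/10 = -6 kN
Load 2 — triangular load w₀=13 kN/m (0→w₀ over full span):
  R_A = w₀L/6 = 13·10/6 = 65/3 kN
  R_B = w₀L/3 = 13·10/3 = 130/3 kN
Load 3 — uniform load w=-6 kN/m over full span:
  R_A = wL/2 = (-6)·10/2 = -30 kN
  R_B = wL/2 = (-6)·10/2 = -30 kN
Load 4 — point force P=2 kN at a=10/3 m (b=L-a=20/3):
  R_A = Pb/L = 2·(20/3)/10 = 4/3 kN
  R_B = Pa/L = 2·(10/3)/10 = 2/3 kN
Superposition: R_A = -10 kN, R_B = 8 kN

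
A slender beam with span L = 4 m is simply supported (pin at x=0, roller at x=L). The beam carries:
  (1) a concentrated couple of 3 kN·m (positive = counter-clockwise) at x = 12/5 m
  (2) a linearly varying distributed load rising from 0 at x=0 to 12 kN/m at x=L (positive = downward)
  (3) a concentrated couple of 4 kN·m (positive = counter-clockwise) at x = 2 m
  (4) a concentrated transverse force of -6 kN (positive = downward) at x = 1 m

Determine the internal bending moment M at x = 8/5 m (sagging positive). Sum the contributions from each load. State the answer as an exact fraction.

M(8/5) = 1244/125 kN·m

Load 1 — applied couple M₀=3 kN·m at a=12/5 m (b=L-a=8/5):
  M_1 = M₀x/L  [x≤a] = 3·(8/5)/4 = 6/5 kN·m
Load 2 — triangular load w₀=12 kN/m (0→w₀ over full span):
  M_2 = w₀Lx/6 - w₀x³/(6L) = 12·4·(8/5)/6 - 12·(8/5)³/(6·4) = 1344/125 kN·m
Load 3 — applied couple M₀=4 kN·m at a=2 m (b=L-a=2):
  M_3 = M₀x/L  [x≤a] = 4·(8/5)/4 = 8/5 kN·m
Load 4 — point force P=-6 kN at a=1 m (b=L-a=3):
  M_4 = Pa(L-x)/L  [x>a] = (-6)·1·(4-(8/5))/4 = -18/5 kN·m
Superposition: M = Σ M_i = 1244/125 kN·m ≈ 9.952000 kN·m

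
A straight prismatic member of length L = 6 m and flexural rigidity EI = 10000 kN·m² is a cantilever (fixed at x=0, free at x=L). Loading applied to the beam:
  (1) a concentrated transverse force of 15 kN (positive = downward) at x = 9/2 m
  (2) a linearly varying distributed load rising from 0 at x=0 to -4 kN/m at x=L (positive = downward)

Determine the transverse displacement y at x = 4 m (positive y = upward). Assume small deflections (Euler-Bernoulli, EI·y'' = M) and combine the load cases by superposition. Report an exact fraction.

Load 1 — point force P=15 kN at a=9/2 m (b=L-a=3/2):
  y_1 = -Px²(3a-x)/(6EI)  [x≤a] = -15·4²·(3·(9/2)-4)/(6·10000) = -19/500 m
Load 2 — triangular load w₀=-4 kN/m (0→w₀ over full span):
  y_2 = (w₀Lx³/12-w₀L²x²/6-w₀x⁵/(120L))/EI = ((-4)·6·4³/12-(-4)·6²·4²/6-(-4)·4⁵/(120·6))/10000 = 736/28125 m
Superposition: y = Σ y_i = -1331/112500 m ≈ -0.011831 m

y(4) = -1331/112500 m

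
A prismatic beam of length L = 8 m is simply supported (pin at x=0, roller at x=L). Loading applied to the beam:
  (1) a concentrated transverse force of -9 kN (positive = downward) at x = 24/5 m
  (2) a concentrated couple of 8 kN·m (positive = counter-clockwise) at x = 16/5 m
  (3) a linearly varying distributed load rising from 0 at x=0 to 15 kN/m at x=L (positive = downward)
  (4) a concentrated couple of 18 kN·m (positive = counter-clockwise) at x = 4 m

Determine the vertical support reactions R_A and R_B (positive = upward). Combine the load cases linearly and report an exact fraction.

R_A = 393/20 kN, R_B = 627/20 kN

Load 1 — point force P=-9 kN at a=24/5 m (b=L-a=16/5):
  R_A = Pb/L = (-9)·(16/5)/8 = -18/5 kN
  R_B = Pa/L = (-9)·(24/5)/8 = -27/5 kN
Load 2 — applied couple M₀=8 kN·m at a=16/5 m (b=L-a=24/5):
  R_A = M₀/L = 8/8 = 1 kN
  R_B = -M₀/L = -8/8 = -1 kN
Load 3 — triangular load w₀=15 kN/m (0→w₀ over full span):
  R_A = w₀L/6 = 15·8/6 = 20 kN
  R_B = w₀L/3 = 15·8/3 = 40 kN
Load 4 — applied couple M₀=18 kN·m at a=4 m (b=L-a=4):
  R_A = M₀/L = 18/8 = 9/4 kN
  R_B = -M₀/L = -18/8 = -9/4 kN
Superposition: R_A = 393/20 kN, R_B = 627/20 kN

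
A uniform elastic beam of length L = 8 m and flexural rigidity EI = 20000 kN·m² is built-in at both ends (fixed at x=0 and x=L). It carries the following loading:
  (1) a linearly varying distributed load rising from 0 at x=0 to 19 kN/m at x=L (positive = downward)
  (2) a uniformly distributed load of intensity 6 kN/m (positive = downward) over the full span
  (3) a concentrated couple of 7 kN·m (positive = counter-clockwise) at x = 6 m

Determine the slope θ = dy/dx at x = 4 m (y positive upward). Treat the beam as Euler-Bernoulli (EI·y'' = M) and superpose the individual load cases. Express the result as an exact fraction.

θ(4) = -713/2400000 rad

Load 1 — triangular load w₀=19 kN/m (0→w₀ over full span):
  θ_1 = -w₀(2x(L-x)(L-2x)(x+2L)+x²(L-x)²)/(120LEI) = -19·(2·4·(8-4)·(8-2·4)·(4+2·8)+4²·(8-4)²)/(120·8·20000) = -19/75000 rad
Load 2 — uniform load w=6 kN/m over full span:
  θ_2 = -wx(L-x)(L-2x)/(12EI) = -6·4·(8-4)·(8-2·4)/(12·20000) = 0 rad
Load 3 — applied couple M₀=7 kN·m at a=6 m (b=L-a=2):
  θ_3 = (R_Ax²/2 - M_Ax)/EI  [x≤a] with R_A=63/64, M_A=35/16 = ((63/64)·4²/2 - (35/16)·4)/20000 = -7/160000 rad
Superposition: θ = Σ θ_i = -713/2400000 rad ≈ -0.000297 rad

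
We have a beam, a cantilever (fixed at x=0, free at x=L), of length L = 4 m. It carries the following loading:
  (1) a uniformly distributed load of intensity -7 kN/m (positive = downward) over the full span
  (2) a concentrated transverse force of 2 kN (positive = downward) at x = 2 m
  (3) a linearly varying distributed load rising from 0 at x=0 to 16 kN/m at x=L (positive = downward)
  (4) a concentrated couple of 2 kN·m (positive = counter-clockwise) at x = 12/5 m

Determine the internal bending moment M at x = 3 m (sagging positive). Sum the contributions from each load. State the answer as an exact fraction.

Load 1 — uniform load w=-7 kN/m over full span:
  M_1 = -w(L-x)²/2 = -(-7)·(4-3)²/2 = 7/2 kN·m
Load 2 — point force P=2 kN at a=2 m (b=L-a=2):
  M_2 = 0  [x>a] = 0 kN·m
Load 3 — triangular load w₀=16 kN/m (0→w₀ over full span):
  M_3 = w₀Lx/2 - w₀L²/3 - w₀x³/(6L) = 16·4·3/2 - 16·4²/3 - 16·3³/(6·4) = -22/3 kN·m
Load 4 — applied couple M₀=2 kN·m at a=12/5 m (b=L-a=8/5):
  M_4 = 0  [x>a] = 0 kN·m
Superposition: M = Σ M_i = -23/6 kN·m ≈ -3.833333 kN·m

M(3) = -23/6 kN·m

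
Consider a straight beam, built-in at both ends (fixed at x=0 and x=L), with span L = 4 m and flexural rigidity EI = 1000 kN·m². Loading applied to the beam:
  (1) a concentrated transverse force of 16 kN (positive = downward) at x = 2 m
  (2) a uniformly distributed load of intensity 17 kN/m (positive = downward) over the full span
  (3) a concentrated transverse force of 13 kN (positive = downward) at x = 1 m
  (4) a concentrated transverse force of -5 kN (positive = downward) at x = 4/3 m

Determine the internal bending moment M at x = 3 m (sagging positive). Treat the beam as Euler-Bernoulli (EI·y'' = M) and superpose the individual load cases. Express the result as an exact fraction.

M(3) = 2257/864 kN·m

Load 1 — point force P=16 kN at a=2 m (b=L-a=2):
  M_1 = Pa²(a+3b)(L-x)/L³ - Pa²b/L²  [x>a] = 16·2²·(2+3·2)·(4-3)/4³ - 16·2²·2/4² = 0 kN·m
Load 2 — uniform load w=17 kN/m over full span:
  M_2 = wLx/2 - wL²/12 - wx²/2 = 17·4·3/2 - 17·4²/12 - 17·3²/2 = 17/6 kN·m
Load 3 — point force P=13 kN at a=1 m (b=L-a=3):
  M_3 = Pa²(a+3b)(L-x)/L³ - Pa²b/L²  [x>a] = 13·1²·(1+3·3)·(4-3)/4³ - 13·1²·3/4² = -13/32 kN·m
Load 4 — point force P=-5 kN at a=4/3 m (b=L-a=8/3):
  M_4 = Pa²(a+3b)(L-x)/L³ - Pa²b/L²  [x>a] = (-5)·(4/3)²·((4/3)+3·(8/3))·(4-3)/4³ - (-5)·(4/3)²·(8/3)/4² = 5/27 kN·m
Superposition: M = Σ M_i = 2257/864 kN·m ≈ 2.612269 kN·m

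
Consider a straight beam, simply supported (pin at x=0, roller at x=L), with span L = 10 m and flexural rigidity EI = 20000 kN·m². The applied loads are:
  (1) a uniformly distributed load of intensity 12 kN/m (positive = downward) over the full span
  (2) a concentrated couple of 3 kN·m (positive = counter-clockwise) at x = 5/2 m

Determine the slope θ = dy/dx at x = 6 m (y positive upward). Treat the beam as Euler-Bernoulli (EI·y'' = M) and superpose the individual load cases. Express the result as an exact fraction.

Load 1 — uniform load w=12 kN/m over full span:
  θ_1 = -w(L³-6Lx²+4x³)/(24EI) = -12·(10³-6·10·6²+4·6³)/(24·20000) = 37/5000 rad
Load 2 — applied couple M₀=3 kN·m at a=5/2 m (b=L-a=15/2):
  θ_2 = (M₀x²/(2L)-M₀(x-a)+C₁)/EI  [x>a] with C₁=M₀(3b²-L²)/(6L)=55/16 = (3·6²/(2·10)-3·(6-(5/2))+(55/16))/20000 = -133/1600000 rad
Superposition: θ = Σ θ_i = 11707/1600000 rad ≈ 0.007317 rad

θ(6) = 11707/1600000 rad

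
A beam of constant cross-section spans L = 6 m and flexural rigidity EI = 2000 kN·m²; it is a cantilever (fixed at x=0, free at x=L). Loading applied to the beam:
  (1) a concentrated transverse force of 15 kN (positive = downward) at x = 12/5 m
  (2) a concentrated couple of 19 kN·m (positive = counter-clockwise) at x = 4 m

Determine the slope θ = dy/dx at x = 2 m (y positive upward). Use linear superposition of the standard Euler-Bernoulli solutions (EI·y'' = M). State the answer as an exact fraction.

θ(2) = -1/500 rad

Load 1 — point force P=15 kN at a=12/5 m (b=L-a=18/5):
  θ_1 = -Px(2a-x)/(2EI)  [x≤a] = -15·2·(2·(12/5)-2)/(2·2000) = -21/1000 rad
Load 2 — applied couple M₀=19 kN·m at a=4 m (b=L-a=2):
  θ_2 = M₀x/EI  [x≤a] = 19·2/2000 = 19/1000 rad
Superposition: θ = Σ θ_i = -1/500 rad ≈ -0.002000 rad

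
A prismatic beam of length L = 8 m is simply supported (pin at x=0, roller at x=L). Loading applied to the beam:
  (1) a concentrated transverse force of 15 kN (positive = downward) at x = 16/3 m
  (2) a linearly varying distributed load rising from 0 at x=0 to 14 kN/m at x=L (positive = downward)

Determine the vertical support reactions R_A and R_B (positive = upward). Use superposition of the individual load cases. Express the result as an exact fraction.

Load 1 — point force P=15 kN at a=16/3 m (b=L-a=8/3):
  R_A = Pb/L = 15·(8/3)/8 = 5 kN
  R_B = Pa/L = 15·(16/3)/8 = 10 kN
Load 2 — triangular load w₀=14 kN/m (0→w₀ over full span):
  R_A = w₀L/6 = 14·8/6 = 56/3 kN
  R_B = w₀L/3 = 14·8/3 = 112/3 kN
Superposition: R_A = 71/3 kN, R_B = 142/3 kN

R_A = 71/3 kN, R_B = 142/3 kN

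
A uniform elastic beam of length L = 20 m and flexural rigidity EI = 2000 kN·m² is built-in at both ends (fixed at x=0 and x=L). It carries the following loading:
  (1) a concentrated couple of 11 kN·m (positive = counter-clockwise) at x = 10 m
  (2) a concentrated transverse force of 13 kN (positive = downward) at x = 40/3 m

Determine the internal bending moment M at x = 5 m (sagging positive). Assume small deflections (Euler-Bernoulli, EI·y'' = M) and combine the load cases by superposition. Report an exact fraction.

M(5) = -223/216 kN·m

Load 1 — applied couple M₀=11 kN·m at a=10 m (b=L-a=10):
  M_1 = R_Ax - M_A  [x≤a] with R_A=33/40, M_A=11/4 = (33/40)·5 - (11/4) = 11/8 kN·m
Load 2 — point force P=13 kN at a=40/3 m (b=L-a=20/3):
  M_2 = Pb²(3a+b)x/L³ - Pab²/L²  [x≤a] = 13·(20/3)²·(3·(40/3)+(20/3))·5/20³ - 13·(40/3)·(20/3)²/20² = -65/27 kN·m
Superposition: M = Σ M_i = -223/216 kN·m ≈ -1.032407 kN·m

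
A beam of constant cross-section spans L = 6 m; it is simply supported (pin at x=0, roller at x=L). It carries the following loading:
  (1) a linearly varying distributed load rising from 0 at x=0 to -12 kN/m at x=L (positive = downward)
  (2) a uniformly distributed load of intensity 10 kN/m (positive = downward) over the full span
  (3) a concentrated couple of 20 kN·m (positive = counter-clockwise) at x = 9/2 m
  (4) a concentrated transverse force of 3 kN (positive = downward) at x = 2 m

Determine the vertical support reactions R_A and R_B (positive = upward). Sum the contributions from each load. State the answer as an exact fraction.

Load 1 — triangular load w₀=-12 kN/m (0→w₀ over full span):
  R_A = w₀L/6 = (-12)·6/6 = -12 kN
  R_B = w₀L/3 = (-12)·6/3 = -24 kN
Load 2 — uniform load w=10 kN/m over full span:
  R_A = wL/2 = 10·6/2 = 30 kN
  R_B = wL/2 = 10·6/2 = 30 kN
Load 3 — applied couple M₀=20 kN·m at a=9/2 m (b=L-a=3/2):
  R_A = M₀/L = 20/6 = 10/3 kN
  R_B = -M₀/L = -20/6 = -10/3 kN
Load 4 — point force P=3 kN at a=2 m (b=L-a=4):
  R_A = Pb/L = 3·4/6 = 2 kN
  R_B = Pa/L = 3·2/6 = 1 kN
Superposition: R_A = 70/3 kN, R_B = 11/3 kN

R_A = 70/3 kN, R_B = 11/3 kN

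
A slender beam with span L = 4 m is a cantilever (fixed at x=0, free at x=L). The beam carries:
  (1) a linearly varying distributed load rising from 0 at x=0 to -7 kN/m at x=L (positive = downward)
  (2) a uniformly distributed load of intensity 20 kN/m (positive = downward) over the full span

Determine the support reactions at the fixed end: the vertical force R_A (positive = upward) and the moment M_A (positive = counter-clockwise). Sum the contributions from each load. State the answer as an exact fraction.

Load 1 — triangular load w₀=-7 kN/m (0→w₀ over full span):
  R_A = w₀L/2 = (-7)·4/2 = -14 kN
  M_A = w₀L²/3 = (-7)·4²/3 = -112/3 kN·m
Load 2 — uniform load w=20 kN/m over full span:
  R_A = wL = 20·4 = 80 kN
  M_A = wL²/2 = 20·4²/2 = 160 kN·m
Superposition: R_A = 66 kN, M_A = 368/3 kN·m

R_A = 66 kN, M_A = 368/3 kN·m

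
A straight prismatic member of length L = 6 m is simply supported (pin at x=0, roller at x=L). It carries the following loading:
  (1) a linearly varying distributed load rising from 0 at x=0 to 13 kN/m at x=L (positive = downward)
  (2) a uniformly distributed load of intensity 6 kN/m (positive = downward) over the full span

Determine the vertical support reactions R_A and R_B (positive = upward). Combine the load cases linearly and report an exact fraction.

Load 1 — triangular load w₀=13 kN/m (0→w₀ over full span):
  R_A = w₀L/6 = 13·6/6 = 13 kN
  R_B = w₀L/3 = 13·6/3 = 26 kN
Load 2 — uniform load w=6 kN/m over full span:
  R_A = wL/2 = 6·6/2 = 18 kN
  R_B = wL/2 = 6·6/2 = 18 kN
Superposition: R_A = 31 kN, R_B = 44 kN

R_A = 31 kN, R_B = 44 kN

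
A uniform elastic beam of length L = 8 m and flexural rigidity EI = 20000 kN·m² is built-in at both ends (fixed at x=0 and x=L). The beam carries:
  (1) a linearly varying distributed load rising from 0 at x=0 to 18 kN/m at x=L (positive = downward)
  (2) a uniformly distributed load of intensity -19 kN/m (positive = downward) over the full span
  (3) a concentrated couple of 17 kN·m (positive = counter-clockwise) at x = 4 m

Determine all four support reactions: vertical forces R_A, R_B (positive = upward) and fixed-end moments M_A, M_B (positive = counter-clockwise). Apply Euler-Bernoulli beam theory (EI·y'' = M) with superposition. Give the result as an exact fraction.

Load 1 — triangular load w₀=18 kN/m (0→w₀ over full span):
  R_A = 3w₀L/20 = 3·18·8/20 = 108/5 kN
  M_A = w₀L²/30 = 18·8²/30 = 192/5 kN·m
  R_B = 7w₀L/20 = 7·18·8/20 = 252/5 kN
  M_B = -w₀L²/20 = -18·8²/20 = -288/5 kN·m
Load 2 — uniform load w=-19 kN/m over full span:
  R_A = wL/2 = (-19)·8/2 = -76 kN
  M_A = wL²/12 = (-19)·8²/12 = -304/3 kN·m
  R_B = wL/2 = (-19)·8/2 = -76 kN
  M_B = -wL²/12 = -(-19)·8²/12 = 304/3 kN·m
Load 3 — applied couple M₀=17 kN·m at a=4 m (b=L-a=4):
  R_A = 6M₀ab/L³ = 6·17·4·4/8³ = 51/16 kN
  M_A = M₀b(2a-b)/L² = 17·4·(2·4-4)/8² = 17/4 kN·m
  R_B = -6M₀ab/L³ = -6·17·4·4/8³ = -51/16 kN
  M_B = M₀a(2b-a)/L² = 17·4·(2·4-4)/8² = 17/4 kN·m
Superposition: R_A = -4097/80 kN, M_A = -3521/60 kN·m, R_B = -2303/80 kN, M_B = 2879/60 kN·m

R_A = -4097/80 kN, M_A = -3521/60 kN·m, R_B = -2303/80 kN, M_B = 2879/60 kN·m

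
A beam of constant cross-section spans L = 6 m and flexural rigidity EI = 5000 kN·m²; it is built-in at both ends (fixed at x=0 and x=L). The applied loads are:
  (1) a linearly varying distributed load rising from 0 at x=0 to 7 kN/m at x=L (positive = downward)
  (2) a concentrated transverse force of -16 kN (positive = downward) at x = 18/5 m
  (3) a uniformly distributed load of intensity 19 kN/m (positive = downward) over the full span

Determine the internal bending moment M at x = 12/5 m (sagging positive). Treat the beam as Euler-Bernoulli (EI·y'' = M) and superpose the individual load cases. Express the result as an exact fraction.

Load 1 — triangular load w₀=7 kN/m (0→w₀ over full span):
  M_1 = 3w₀Lx/20 - w₀L²/30 - w₀x³/(6L) = 3·7·6·(12/5)/20 - 7·6²/30 - 7·(12/5)³/(6·6) = 504/125 kN·m
Load 2 — point force P=-16 kN at a=18/5 m (b=L-a=12/5):
  M_2 = Pb²(3a+b)x/L³ - Pab²/L²  [x≤a] = (-16)·(12/5)²·(3·(18/5)+(12/5))·(12/5)/6³ - (-16)·(18/5)·(12/5)²/6² = -2688/625 kN·m
Load 3 — uniform load w=19 kN/m over full span:
  M_3 = wLx/2 - wL²/12 - wx²/2 = 19·6·(12/5)/2 - 19·6²/12 - 19·(12/5)²/2 = 627/25 kN·m
Superposition: M = Σ M_i = 15507/625 kN·m ≈ 24.811200 kN·m

M(12/5) = 15507/625 kN·m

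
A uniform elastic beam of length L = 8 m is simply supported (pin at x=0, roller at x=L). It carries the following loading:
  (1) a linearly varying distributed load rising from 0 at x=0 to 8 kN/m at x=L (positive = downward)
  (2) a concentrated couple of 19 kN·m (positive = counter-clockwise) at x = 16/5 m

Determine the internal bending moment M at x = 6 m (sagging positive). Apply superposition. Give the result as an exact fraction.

M(6) = 93/4 kN·m

Load 1 — triangular load w₀=8 kN/m (0→w₀ over full span):
  M_1 = w₀Lx/6 - w₀x³/(6L) = 8·8·6/6 - 8·6³/(6·8) = 28 kN·m
Load 2 — applied couple M₀=19 kN·m at a=16/5 m (b=L-a=24/5):
  M_2 = M₀x/L - M₀  [x>a] = 19·6/8 - 19 = -19/4 kN·m
Superposition: M = Σ M_i = 93/4 kN·m ≈ 23.250000 kN·m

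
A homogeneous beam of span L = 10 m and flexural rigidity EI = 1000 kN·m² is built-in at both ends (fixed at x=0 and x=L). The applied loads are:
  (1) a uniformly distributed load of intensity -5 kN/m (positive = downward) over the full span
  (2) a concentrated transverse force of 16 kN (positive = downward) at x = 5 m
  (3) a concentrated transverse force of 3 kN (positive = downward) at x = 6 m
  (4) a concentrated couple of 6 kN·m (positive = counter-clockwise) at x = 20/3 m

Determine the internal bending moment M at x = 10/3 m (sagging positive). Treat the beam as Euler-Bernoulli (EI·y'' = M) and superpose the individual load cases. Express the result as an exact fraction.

M(10/3) = -1331/225 kN·m

Load 1 — uniform load w=-5 kN/m over full span:
  M_1 = wLx/2 - wL²/12 - wx²/2 = (-5)·10·(10/3)/2 - (-5)·10²/12 - (-5)·(10/3)²/2 = -125/9 kN·m
Load 2 — point force P=16 kN at a=5 m (b=L-a=5):
  M_2 = Pb²(3a+b)x/L³ - Pab²/L²  [x≤a] = 16·5²·(3·5+5)·(10/3)/10³ - 16·5·5²/10² = 20/3 kN·m
Load 3 — point force P=3 kN at a=6 m (b=L-a=4):
  M_3 = Pb²(3a+b)x/L³ - Pab²/L²  [x≤a] = 3·4²·(3·6+4)·(10/3)/10³ - 3·6·4²/10² = 16/25 kN·m
Load 4 — applied couple M₀=6 kN·m at a=20/3 m (b=L-a=10/3):
  M_4 = R_Ax - M_A  [x≤a] with R_A=4/5, M_A=2 = (4/5)·(10/3) - 2 = 2/3 kN·m
Superposition: M = Σ M_i = -1331/225 kN·m ≈ -5.915556 kN·m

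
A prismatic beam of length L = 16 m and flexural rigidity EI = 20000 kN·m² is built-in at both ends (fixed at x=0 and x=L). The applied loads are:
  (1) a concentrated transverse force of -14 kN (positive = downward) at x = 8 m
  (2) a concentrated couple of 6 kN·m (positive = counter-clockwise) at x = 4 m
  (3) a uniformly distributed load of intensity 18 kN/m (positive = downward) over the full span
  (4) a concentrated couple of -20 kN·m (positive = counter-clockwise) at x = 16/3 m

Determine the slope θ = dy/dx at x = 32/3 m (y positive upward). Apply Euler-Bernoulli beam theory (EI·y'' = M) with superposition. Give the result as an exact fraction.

Load 1 — point force P=-14 kN at a=8 m (b=L-a=8):
  θ_1 = Pa²(L-x)(2bL-(3b+a)(L-x))/(2L³EI)  [x>a] = (-14)·8²·(16-(32/3))·(2·8·16-(3·8+8)·(16-(32/3)))/(2·16³·20000) = -14/5625 rad
Load 2 — applied couple M₀=6 kN·m at a=4 m (b=L-a=12):
  θ_2 = (R_Ax²/2 - M_Ax - M₀(x-a))/EI  [x>a] with R_A=27/64, M_A=-9/8 = ((27/64)·(32/3)²/2 - (-9/8)·(32/3) - 6·((32/3)-4))/20000 = -1/5000 rad
Load 3 — uniform load w=18 kN/m over full span:
  θ_3 = -wx(L-x)(L-2x)/(12EI) = -18·(32/3)·(16-(32/3))·(16-2·(32/3))/(12·20000) = 128/5625 rad
Load 4 — applied couple M₀=-20 kN·m at a=16/3 m (b=L-a=32/3):
  θ_4 = (R_Ax²/2 - M_Ax - M₀(x-a))/EI  [x>a] with R_A=-5/3, M_A=0 = ((-5/3)·(32/3)²/2 - 0·(32/3) - (-20)·((32/3)-(16/3)))/20000 = 2/3375 rad
Superposition: θ = Σ θ_i = 2789/135000 rad ≈ 0.020659 rad

θ(32/3) = 2789/135000 rad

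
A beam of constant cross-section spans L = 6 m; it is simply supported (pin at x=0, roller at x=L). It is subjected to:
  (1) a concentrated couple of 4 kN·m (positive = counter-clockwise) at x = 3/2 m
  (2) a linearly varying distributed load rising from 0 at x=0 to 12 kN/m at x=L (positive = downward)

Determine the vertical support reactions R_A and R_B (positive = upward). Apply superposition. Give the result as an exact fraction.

R_A = 38/3 kN, R_B = 70/3 kN

Load 1 — applied couple M₀=4 kN·m at a=3/2 m (b=L-a=9/2):
  R_A = M₀/L = 4/6 = 2/3 kN
  R_B = -M₀/L = -4/6 = -2/3 kN
Load 2 — triangular load w₀=12 kN/m (0→w₀ over full span):
  R_A = w₀L/6 = 12·6/6 = 12 kN
  R_B = w₀L/3 = 12·6/3 = 24 kN
Superposition: R_A = 38/3 kN, R_B = 70/3 kN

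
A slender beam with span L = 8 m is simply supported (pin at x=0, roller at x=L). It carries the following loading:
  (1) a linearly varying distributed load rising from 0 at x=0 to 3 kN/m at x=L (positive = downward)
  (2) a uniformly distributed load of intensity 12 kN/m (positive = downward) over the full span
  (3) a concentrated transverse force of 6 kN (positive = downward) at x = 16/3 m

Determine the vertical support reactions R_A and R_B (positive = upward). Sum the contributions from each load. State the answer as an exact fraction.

R_A = 54 kN, R_B = 60 kN

Load 1 — triangular load w₀=3 kN/m (0→w₀ over full span):
  R_A = w₀L/6 = 3·8/6 = 4 kN
  R_B = w₀L/3 = 3·8/3 = 8 kN
Load 2 — uniform load w=12 kN/m over full span:
  R_A = wL/2 = 12·8/2 = 48 kN
  R_B = wL/2 = 12·8/2 = 48 kN
Load 3 — point force P=6 kN at a=16/3 m (b=L-a=8/3):
  R_A = Pb/L = 6·(8/3)/8 = 2 kN
  R_B = Pa/L = 6·(16/3)/8 = 4 kN
Superposition: R_A = 54 kN, R_B = 60 kN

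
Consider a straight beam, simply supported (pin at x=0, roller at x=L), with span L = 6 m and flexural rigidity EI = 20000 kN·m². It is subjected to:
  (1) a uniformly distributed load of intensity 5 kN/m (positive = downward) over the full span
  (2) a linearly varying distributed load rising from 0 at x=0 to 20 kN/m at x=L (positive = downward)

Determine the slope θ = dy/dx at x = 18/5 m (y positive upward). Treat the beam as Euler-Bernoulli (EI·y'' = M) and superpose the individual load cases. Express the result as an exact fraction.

Load 1 — uniform load w=5 kN/m over full span:
  θ_1 = -w(L³-6Lx²+4x³)/(24EI) = -5·(6³-6·6·(18/5)²+4·(18/5)³)/(24·20000) = 333/500000 rad
Load 2 — triangular load w₀=20 kN/m (0→w₀ over full span):
  θ_2 = -w₀(7L⁴-30L²x²+15x⁴)/(360LEI) = -20·(7·6⁴-30·6²·(18/5)²+15·(18/5)⁴)/(360·6·20000) = 87/78125 rad
Superposition: θ = Σ θ_i = 4449/2500000 rad ≈ 0.001780 rad

θ(18/5) = 4449/2500000 rad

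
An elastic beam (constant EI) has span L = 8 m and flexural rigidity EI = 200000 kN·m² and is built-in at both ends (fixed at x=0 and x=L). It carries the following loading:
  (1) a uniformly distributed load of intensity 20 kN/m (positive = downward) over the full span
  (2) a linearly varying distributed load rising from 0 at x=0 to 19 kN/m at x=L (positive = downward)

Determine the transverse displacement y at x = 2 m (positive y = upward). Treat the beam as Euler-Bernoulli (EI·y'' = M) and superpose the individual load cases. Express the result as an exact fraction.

y(2) = -1713/2000000 m

Load 1 — uniform load w=20 kN/m over full span:
  y_1 = -wx²(L-x)²/(24EI) = -20·2²·(8-2)²/(24·200000) = -3/5000 m
Load 2 — triangular load w₀=19 kN/m (0→w₀ over full span):
  y_2 = -w₀x²(L-x)²(x+2L)/(120LEI) = -19·2²·(8-2)²·(2+2·8)/(120·8·200000) = -513/2000000 m
Superposition: y = Σ y_i = -1713/2000000 m ≈ -0.000856 m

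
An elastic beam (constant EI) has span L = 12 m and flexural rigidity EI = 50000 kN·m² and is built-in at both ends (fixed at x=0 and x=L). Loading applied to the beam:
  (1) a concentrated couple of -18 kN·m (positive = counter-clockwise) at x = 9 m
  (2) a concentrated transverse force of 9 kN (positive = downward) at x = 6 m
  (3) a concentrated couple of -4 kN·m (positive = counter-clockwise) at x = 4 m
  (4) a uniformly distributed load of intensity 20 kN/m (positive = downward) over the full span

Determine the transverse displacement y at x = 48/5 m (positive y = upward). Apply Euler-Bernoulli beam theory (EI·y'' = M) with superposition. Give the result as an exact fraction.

y(48/5) = -57511/6250000 m

Load 1 — applied couple M₀=-18 kN·m at a=9 m (b=L-a=3):
  y_1 = (R_Ax³/6 - M_Ax²/2 - M₀(x-a)²/2)/EI  [x>a] with R_A=-27/16, M_A=-45/8 = ((-27/16)·(48/5)³/6 - (-45/8)·(48/5)²/2 - (-18)·((48/5)-9)²/2)/50000 = 1701/6250000 m
Load 2 — point force P=9 kN at a=6 m (b=L-a=6):
  y_2 = -Pa²(L-x)²(3bL-(3b+a)(L-x))/(6L³EI)  [x>a] = -9·6²·(12-(48/5))²·(3·6·12-(3·6+6)·(12-(48/5)))/(6·12³·50000) = -891/1562500 m
Load 3 — applied couple M₀=-4 kN·m at a=4 m (b=L-a=8):
  y_3 = (R_Ax³/6 - M_Ax²/2 - M₀(x-a)²/2)/EI  [x>a] with R_A=-4/9, M_A=0 = ((-4/9)·(48/5)³/6 - 0·(48/5)²/2 - (-4)·((48/5)-4)²/2)/50000 = -22/390625 m
Load 4 — uniform load w=20 kN/m over full span:
  y_4 = -wx²(L-x)²/(24EI) = -20·(48/5)²·(12-(48/5))²/(24·50000) = -3456/390625 m
Superposition: y = Σ y_i = -57511/6250000 m ≈ -0.009202 m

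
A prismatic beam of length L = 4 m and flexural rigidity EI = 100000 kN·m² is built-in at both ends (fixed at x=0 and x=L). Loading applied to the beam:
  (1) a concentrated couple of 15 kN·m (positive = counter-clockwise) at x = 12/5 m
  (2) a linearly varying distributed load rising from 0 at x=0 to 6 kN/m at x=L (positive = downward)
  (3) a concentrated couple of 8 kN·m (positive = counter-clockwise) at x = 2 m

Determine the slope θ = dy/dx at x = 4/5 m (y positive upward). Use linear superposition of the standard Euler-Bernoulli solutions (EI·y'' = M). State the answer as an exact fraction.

θ(4/5) = -327/7812500 rad

Load 1 — applied couple M₀=15 kN·m at a=12/5 m (b=L-a=8/5):
  θ_1 = (R_Ax²/2 - M_Ax)/EI  [x≤a] with R_A=27/5, M_A=24/5 = ((27/5)·(4/5)²/2 - (24/5)·(4/5))/100000 = -33/1562500 rad
Load 2 — triangular load w₀=6 kN/m (0→w₀ over full span):
  θ_2 = -w₀(2x(L-x)(L-2x)(x+2L)+x²(L-x)²)/(120LEI) = -6·(2·(4/5)·(4-(4/5))·(4-2·(4/5))·((4/5)+2·4)+(4/5)²·(4-(4/5))²)/(120·4·100000) = -28/1953125 rad
Load 3 — applied couple M₀=8 kN·m at a=2 m (b=L-a=2):
  θ_3 = (R_Ax²/2 - M_Ax)/EI  [x≤a] with R_A=3, M_A=2 = (3·(4/5)²/2 - 2·(4/5))/100000 = -1/156250 rad
Superposition: θ = Σ θ_i = -327/7812500 rad ≈ -0.000042 rad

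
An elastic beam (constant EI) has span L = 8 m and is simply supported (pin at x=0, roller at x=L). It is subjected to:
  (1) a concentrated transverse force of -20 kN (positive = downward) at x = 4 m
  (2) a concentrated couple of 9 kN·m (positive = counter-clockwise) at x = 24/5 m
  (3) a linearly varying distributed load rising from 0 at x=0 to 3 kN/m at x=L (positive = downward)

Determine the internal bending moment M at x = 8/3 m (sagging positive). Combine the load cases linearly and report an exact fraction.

M(8/3) = -383/27 kN·m

Load 1 — point force P=-20 kN at a=4 m (b=L-a=4):
  M_1 = Pbx/L  [x≤a] = (-20)·4·(8/3)/8 = -80/3 kN·m
Load 2 — applied couple M₀=9 kN·m at a=24/5 m (b=L-a=16/5):
  M_2 = M₀x/L  [x≤a] = 9·(8/3)/8 = 3 kN·m
Load 3 — triangular load w₀=3 kN/m (0→w₀ over full span):
  M_3 = w₀Lx/6 - w₀x³/(6L) = 3·8·(8/3)/6 - 3·(8/3)³/(6·8) = 256/27 kN·m
Superposition: M = Σ M_i = -383/27 kN·m ≈ -14.185185 kN·m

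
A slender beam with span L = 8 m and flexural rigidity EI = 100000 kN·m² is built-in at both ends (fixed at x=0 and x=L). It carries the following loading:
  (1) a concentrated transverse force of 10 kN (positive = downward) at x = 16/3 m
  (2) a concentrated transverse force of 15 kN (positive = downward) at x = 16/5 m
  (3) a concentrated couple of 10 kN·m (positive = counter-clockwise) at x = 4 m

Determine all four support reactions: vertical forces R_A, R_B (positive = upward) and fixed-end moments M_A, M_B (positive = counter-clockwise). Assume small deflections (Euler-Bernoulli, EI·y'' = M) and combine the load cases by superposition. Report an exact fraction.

R_A = 76613/5400 kN, M_A = 34703/1350 kN·m, R_B = 58387/5400 kN, M_B = -28177/1350 kN·m

Load 1 — point force P=10 kN at a=16/3 m (b=L-a=8/3):
  R_A = Pb²(3a+b)/L³ = 10·(8/3)²·(3·(16/3)+(8/3))/8³ = 70/27 kN
  M_A = Pab²/L² = 10·(16/3)·(8/3)²/8² = 160/27 kN·m
  R_B = Pa²(a+3b)/L³ = 10·(16/3)²·((16/3)+3·(8/3))/8³ = 200/27 kN
  M_B = -Pa²b/L² = -10·(16/3)²·(8/3)/8² = -320/27 kN·m
Load 2 — point force P=15 kN at a=16/5 m (b=L-a=24/5):
  R_A = Pb²(3a+b)/L³ = 15·(24/5)²·(3·(16/5)+(24/5))/8³ = 243/25 kN
  M_A = Pab²/L² = 15·(16/5)·(24/5)²/8² = 432/25 kN·m
  R_B = Pa²(a+3b)/L³ = 15·(16/5)²·((16/5)+3·(24/5))/8³ = 132/25 kN
  M_B = -Pa²b/L² = -15·(16/5)²·(24/5)/8² = -288/25 kN·m
Load 3 — applied couple M₀=10 kN·m at a=4 m (b=L-a=4):
  R_A = 6M₀ab/L³ = 6·10·4·4/8³ = 15/8 kN
  M_A = M₀b(2a-b)/L² = 10·4·(2·4-4)/8² = 5/2 kN·m
  R_B = -6M₀ab/L³ = -6·10·4·4/8³ = -15/8 kN
  M_B = M₀a(2b-a)/L² = 10·4·(2·4-4)/8² = 5/2 kN·m
Superposition: R_A = 76613/5400 kN, M_A = 34703/1350 kN·m, R_B = 58387/5400 kN, M_B = -28177/1350 kN·m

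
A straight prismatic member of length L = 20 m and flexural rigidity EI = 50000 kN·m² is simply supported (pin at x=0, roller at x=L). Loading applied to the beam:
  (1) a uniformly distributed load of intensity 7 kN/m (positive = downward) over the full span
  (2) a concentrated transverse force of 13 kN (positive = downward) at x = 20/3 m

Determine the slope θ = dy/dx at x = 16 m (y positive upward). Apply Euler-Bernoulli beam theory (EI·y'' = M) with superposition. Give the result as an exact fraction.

θ(16) = 2096/50625 rad

Load 1 — uniform load w=7 kN/m over full span:
  θ_1 = -w(L³-6Lx²+4x³)/(24EI) = -7·(20³-6·20·16²+4·16³)/(24·50000) = 231/6250 rad
Load 2 — point force P=13 kN at a=20/3 m (b=L-a=40/3):
  θ_2 = -Pa(2L²-6Lx+3x²+a²)/(6LEI)  [x>a] = -13·(20/3)·(2·20²-6·20·16+3·16²+(20/3)²)/(6·20·50000) = 2249/506250 rad
Superposition: θ = Σ θ_i = 2096/50625 rad ≈ 0.041402 rad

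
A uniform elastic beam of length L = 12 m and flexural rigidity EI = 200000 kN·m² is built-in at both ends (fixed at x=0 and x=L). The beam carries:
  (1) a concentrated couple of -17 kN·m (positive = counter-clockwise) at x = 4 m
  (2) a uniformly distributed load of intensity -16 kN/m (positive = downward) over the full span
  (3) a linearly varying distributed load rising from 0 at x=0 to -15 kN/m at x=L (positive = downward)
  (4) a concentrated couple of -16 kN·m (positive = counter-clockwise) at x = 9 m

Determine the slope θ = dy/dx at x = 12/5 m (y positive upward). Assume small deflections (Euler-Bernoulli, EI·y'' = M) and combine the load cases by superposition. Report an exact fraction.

Load 1 — applied couple M₀=-17 kN·m at a=4 m (b=L-a=8):
  θ_1 = (R_Ax²/2 - M_Ax)/EI  [x≤a] with R_A=-17/9, M_A=0 = ((-17/9)·(12/5)²/2 - 0·(12/5))/200000 = -17/625000 rad
Load 2 — uniform load w=-16 kN/m over full span:
  θ_2 = -wx(L-x)(L-2x)/(12EI) = -(-16)·(12/5)·(12-(12/5))·(12-2·(12/5))/(12·200000) = 432/390625 rad
Load 3 — triangular load w₀=-15 kN/m (0→w₀ over full span):
  θ_3 = -w₀(2x(L-x)(L-2x)(x+2L)+x²(L-x)²)/(120LEI) = -(-15)·(2·(12/5)·(12-(12/5))·(12-2·(12/5))·((12/5)+2·12)+(12/5)²·(12-(12/5))²)/(120·12·200000) = 189/390625 rad
Load 4 — applied couple M₀=-16 kN·m at a=9 m (b=L-a=3):
  θ_4 = (R_Ax²/2 - M_Ax)/EI  [x≤a] with R_A=-3/2, M_A=-5 = ((-3/2)·(12/5)²/2 - (-5)·(12/5))/200000 = 3/78125 rad
Superposition: θ = Σ θ_i = 5003/3125000 rad ≈ 0.001601 rad

θ(12/5) = 5003/3125000 rad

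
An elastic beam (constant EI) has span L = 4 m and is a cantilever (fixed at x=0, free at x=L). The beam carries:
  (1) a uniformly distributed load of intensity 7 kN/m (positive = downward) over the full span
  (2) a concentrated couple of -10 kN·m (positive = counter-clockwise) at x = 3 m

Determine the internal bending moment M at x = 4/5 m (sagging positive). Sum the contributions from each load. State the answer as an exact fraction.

M(4/5) = -1146/25 kN·m

Load 1 — uniform load w=7 kN/m over full span:
  M_1 = -w(L-x)²/2 = -7·(4-(4/5))²/2 = -896/25 kN·m
Load 2 — applied couple M₀=-10 kN·m at a=3 m (b=L-a=1):
  M_2 = M₀  [x≤a] = (-10) = -10 kN·m
Superposition: M = Σ M_i = -1146/25 kN·m ≈ -45.840000 kN·m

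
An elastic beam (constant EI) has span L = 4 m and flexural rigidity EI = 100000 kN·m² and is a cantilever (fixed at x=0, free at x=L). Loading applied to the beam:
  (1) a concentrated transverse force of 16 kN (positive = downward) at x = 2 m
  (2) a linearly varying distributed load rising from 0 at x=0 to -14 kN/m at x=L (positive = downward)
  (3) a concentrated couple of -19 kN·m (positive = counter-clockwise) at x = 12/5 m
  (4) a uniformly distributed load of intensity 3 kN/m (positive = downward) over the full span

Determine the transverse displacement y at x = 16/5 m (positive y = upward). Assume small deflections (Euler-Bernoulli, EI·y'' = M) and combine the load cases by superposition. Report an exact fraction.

Load 1 — point force P=16 kN at a=2 m (b=L-a=2):
  y_1 = -Pa²(3x-a)/(6EI)  [x>a] = -16·2²·(3·(16/5)-2)/(6·100000) = -38/46875 m
Load 2 — triangular load w₀=-14 kN/m (0→w₀ over full span):
  y_2 = (w₀Lx³/12-w₀L²x²/6-w₀x⁵/(120L))/EI = ((-14)·4·(16/5)³/12-(-14)·4²·(16/5)²/6-(-14)·(16/5)⁵/(120·4))/100000 = 350336/146484375 m
Load 3 — applied couple M₀=-19 kN·m at a=12/5 m (b=L-a=8/5):
  y_3 = M₀a(2x-a)/(2EI)  [x>a] = (-19)·(12/5)·(2·(16/5)-(12/5))/(2·100000) = -57/62500 m
Load 4 — uniform load w=3 kN/m over full span:
  y_4 = -wx²(x²-4Lx+6L²)/(24EI) = -3·(16/5)²·((16/5)²-4·4·(16/5)+6·4²)/(24·100000) = -1376/1953125 m
Superposition: y = Σ y_i = -20831/585937500 m ≈ -0.000036 m

y(16/5) = -20831/585937500 m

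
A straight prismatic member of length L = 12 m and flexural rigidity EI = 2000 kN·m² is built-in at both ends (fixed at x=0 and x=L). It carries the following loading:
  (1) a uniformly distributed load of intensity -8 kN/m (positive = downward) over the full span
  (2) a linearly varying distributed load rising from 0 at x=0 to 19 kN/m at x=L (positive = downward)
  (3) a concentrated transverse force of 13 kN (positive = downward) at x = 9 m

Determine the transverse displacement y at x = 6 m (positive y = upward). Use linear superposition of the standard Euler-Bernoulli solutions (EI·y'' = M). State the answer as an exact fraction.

Load 1 — uniform load w=-8 kN/m over full span:
  y_1 = -wx²(L-x)²/(24EI) = -(-8)·6²·(12-6)²/(24·2000) = 27/125 m
Load 2 — triangular load w₀=19 kN/m (0→w₀ over full span):
  y_2 = -w₀x²(L-x)²(x+2L)/(120LEI) = -19·6²·(12-6)²·(6+2·12)/(120·12·2000) = -513/2000 m
Load 3 — point force P=13 kN at a=9 m (b=L-a=3):
  y_3 = -Pb²x²(3aL-(3a+b)x)/(6L³EI)  [x≤a] = -13·3²·6²·(3·9·12-(3·9+3)·6)/(6·12³·2000) = -117/4000 m
Superposition: y = Σ y_i = -279/4000 m ≈ -0.069750 m

y(6) = -279/4000 m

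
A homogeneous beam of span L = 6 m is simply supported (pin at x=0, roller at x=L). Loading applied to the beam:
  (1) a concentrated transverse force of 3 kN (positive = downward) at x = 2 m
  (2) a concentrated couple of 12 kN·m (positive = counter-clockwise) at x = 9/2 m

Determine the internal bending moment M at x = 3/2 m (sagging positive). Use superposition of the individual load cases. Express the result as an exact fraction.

Load 1 — point force P=3 kN at a=2 m (b=L-a=4):
  M_1 = Pbx/L  [x≤a] = 3·4·(3/2)/6 = 3 kN·m
Load 2 — applied couple M₀=12 kN·m at a=9/2 m (b=L-a=3/2):
  M_2 = M₀x/L  [x≤a] = 12·(3/2)/6 = 3 kN·m
Superposition: M = Σ M_i = 6 kN·m ≈ 6.000000 kN·m

M(3/2) = 6 kN·m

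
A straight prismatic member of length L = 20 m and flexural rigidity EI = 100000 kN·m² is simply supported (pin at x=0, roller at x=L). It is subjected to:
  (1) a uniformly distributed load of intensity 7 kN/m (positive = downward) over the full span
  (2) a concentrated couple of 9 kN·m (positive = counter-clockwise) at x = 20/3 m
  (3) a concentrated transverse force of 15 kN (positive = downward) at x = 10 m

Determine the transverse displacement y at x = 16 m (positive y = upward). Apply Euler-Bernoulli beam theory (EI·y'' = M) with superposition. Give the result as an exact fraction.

Load 1 — uniform load w=7 kN/m over full span:
  y_1 = -wx(L³-2Lx²+x³)/(24EI) = -7·16·(20³-2·20·16²+16³)/(24·100000) = -812/9375 m
Load 2 — applied couple M₀=9 kN·m at a=20/3 m (b=L-a=40/3):
  y_2 = (M₀x³/(6L)-M₀(x-a)²/2+C₁x)/EI  [x>a] with C₁=M₀(3b²-L²)/(6L)=10 = (9·16³/(6·20)-9·(16-(20/3))²/2+10·16)/100000 = 47/62500 m
Load 3 — point force P=15 kN at a=10 m (b=L-a=10):
  y_3 = -Pa(L-x)(2Lx-a²-x²)/(6LEI)  [x>a] = -15·10·(20-16)·(2·20·16-10²-16²)/(6·20·100000) = -71/5000 m
Superposition: y = Σ y_i = -37523/375000 m ≈ -0.100061 m

y(16) = -37523/375000 m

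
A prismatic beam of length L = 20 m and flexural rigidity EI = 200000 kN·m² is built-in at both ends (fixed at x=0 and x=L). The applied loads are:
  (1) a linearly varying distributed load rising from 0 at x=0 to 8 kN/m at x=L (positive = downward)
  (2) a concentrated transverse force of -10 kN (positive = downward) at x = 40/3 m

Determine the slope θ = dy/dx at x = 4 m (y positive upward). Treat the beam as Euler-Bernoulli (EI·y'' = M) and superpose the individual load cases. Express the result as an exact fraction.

θ(4) = -1691/1687500 rad

Load 1 — triangular load w₀=8 kN/m (0→w₀ over full span):
  θ_1 = -w₀(2x(L-x)(L-2x)(x+2L)+x²(L-x)²)/(120LEI) = -8·(2·4·(20-4)·(20-2·4)·(4+2·20)+4²·(20-4)²)/(120·20·200000) = -56/46875 rad
Load 2 — point force P=-10 kN at a=40/3 m (b=L-a=20/3):
  θ_2 = -Pb²x(2aL-(3a+b)x)/(2L³EI)  [x≤a] = -(-10)·(20/3)²·4·(2·(40/3)·20-(3·(40/3)+(20/3))·4)/(2·20³·200000) = 13/67500 rad
Superposition: θ = Σ θ_i = -1691/1687500 rad ≈ -0.001002 rad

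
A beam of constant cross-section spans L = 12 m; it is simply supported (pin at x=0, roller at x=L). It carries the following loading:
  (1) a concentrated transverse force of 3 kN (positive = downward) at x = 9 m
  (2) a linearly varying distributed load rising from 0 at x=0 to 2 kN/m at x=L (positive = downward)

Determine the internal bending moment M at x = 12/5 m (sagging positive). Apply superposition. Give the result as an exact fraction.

M(12/5) = 1377/125 kN·m

Load 1 — point force P=3 kN at a=9 m (b=L-a=3):
  M_1 = Pbx/L  [x≤a] = 3·3·(12/5)/12 = 9/5 kN·m
Load 2 — triangular load w₀=2 kN/m (0→w₀ over full span):
  M_2 = w₀Lx/6 - w₀x³/(6L) = 2·12·(12/5)/6 - 2·(12/5)³/(6·12) = 1152/125 kN·m
Superposition: M = Σ M_i = 1377/125 kN·m ≈ 11.016000 kN·m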